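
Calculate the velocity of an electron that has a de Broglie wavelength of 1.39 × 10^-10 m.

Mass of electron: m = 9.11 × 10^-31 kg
5.23 × 10^6 m/s

From the de Broglie relation λ = h/(mv), we solve for v:

v = h/(mλ)
v = (6.626 × 10^-34 J·s) / (9.11 × 10^-31 kg × 1.39 × 10^-10 m)
v = 5.23 × 10^6 m/s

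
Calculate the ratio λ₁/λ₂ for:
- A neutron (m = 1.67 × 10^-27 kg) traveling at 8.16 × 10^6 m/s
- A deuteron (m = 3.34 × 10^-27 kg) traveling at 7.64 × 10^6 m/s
λ₁/λ₂ = 1.87

Using λ = h/(mv):

λ₁ = h/(m₁v₁) = 4.86 × 10^-14 m
λ₂ = h/(m₂v₂) = 2.60 × 10^-14 m

Ratio λ₁/λ₂ = (m₂v₂)/(m₁v₁)
         = (3.34 × 10^-27 kg × 7.64 × 10^6 m/s) / (1.67 × 10^-27 kg × 8.16 × 10^6 m/s)
         = 1.87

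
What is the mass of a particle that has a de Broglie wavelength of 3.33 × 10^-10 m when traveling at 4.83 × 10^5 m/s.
4.12 × 10^-30 kg

From the de Broglie relation λ = h/(mv), we solve for m:

m = h/(λv)
m = (6.626 × 10^-34 J·s) / (3.33 × 10^-10 m × 4.83 × 10^5 m/s)
m = 4.12 × 10^-30 kg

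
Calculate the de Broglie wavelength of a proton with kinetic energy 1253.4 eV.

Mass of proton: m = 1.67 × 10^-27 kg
8.09 × 10^-13 m

Using λ = h/√(2mKE):

First convert KE to Joules: KE = 1253.4 eV = 2.008 × 10^-16 J

λ = h/√(2mKE)
λ = (6.626 × 10^-34 J·s) / √(2 × 1.67 × 10^-27 kg × 2.008 × 10^-16 J)
λ = 8.09 × 10^-13 m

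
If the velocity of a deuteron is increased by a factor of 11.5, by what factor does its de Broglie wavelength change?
The wavelength decreases by a factor of 11.5.

From λ = h/(mv), the wavelength is inversely proportional to velocity:

λ ∝ 1/v

If v → 11.5v, then λ → λ/11.5

When velocity is increased by a factor of 11.5, the wavelength decreases by a factor of 11.5.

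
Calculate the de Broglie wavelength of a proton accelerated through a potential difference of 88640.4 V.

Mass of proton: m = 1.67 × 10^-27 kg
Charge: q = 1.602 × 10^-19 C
9.62 × 10^-14 m

When a particle is accelerated through voltage V, it gains kinetic energy KE = qV.

The de Broglie wavelength is then λ = h/√(2mqV):

λ = h/√(2mqV)
λ = (6.626 × 10^-34 J·s) / √(2 × 1.67 × 10^-27 kg × 1.602 × 10^-19 C × 88640.4 V)
λ = 9.62 × 10^-14 m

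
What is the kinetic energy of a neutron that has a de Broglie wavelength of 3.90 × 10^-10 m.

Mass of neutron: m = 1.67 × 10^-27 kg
8.64 × 10^-22 J (or 5.39 × 10^-3 eV)

From λ = h/√(2mKE), we solve for KE:

λ² = h²/(2mKE)
KE = h²/(2mλ²)
KE = (6.626 × 10^-34 J·s)² / (2 × 1.67 × 10^-27 kg × (3.90 × 10^-10 m)²)
KE = 8.64 × 10^-22 J
KE = 5.39 × 10^-3 eV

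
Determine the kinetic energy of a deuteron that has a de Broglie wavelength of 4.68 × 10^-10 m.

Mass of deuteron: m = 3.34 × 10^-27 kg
3.00 × 10^-22 J (or 1.87 × 10^-3 eV)

From λ = h/√(2mKE), we solve for KE:

λ² = h²/(2mKE)
KE = h²/(2mλ²)
KE = (6.626 × 10^-34 J·s)² / (2 × 3.34 × 10^-27 kg × (4.68 × 10^-10 m)²)
KE = 3.00 × 10^-22 J
KE = 1.87 × 10^-3 eV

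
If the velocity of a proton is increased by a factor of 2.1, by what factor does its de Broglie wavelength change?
The wavelength decreases by a factor of 2.1.

From λ = h/(mv), the wavelength is inversely proportional to velocity:

λ ∝ 1/v

If v → 2.1v, then λ → λ/2.1

When velocity is increased by a factor of 2.1, the wavelength decreases by a factor of 2.1.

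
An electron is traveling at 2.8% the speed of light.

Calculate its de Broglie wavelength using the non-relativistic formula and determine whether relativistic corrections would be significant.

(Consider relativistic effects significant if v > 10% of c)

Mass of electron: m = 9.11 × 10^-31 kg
No, relativistic corrections are not needed.

Using the non-relativistic de Broglie formula λ = h/(mv):

v = 2.8% × c = 8.394 × 10^6 m/s

λ = h/(mv)
λ = (6.626 × 10^-34 J·s) / (9.11 × 10^-31 kg × 8.394 × 10^6 m/s)
λ = 8.66 × 10^-11 m

Since v = 2.8% of c < 10% of c, relativistic corrections are NOT significant and this non-relativistic result is a good approximation.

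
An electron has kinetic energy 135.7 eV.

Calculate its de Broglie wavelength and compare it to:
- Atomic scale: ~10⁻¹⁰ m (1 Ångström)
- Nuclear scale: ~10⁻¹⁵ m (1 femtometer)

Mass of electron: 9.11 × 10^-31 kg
λ = 1.05 × 10^-10 m, which is larger than typical atomic dimensions (~1 Å).

Using λ = h/√(2mKE):

KE = 135.7 eV = 2.174 × 10^-17 J

λ = h/√(2mKE)
λ = (6.626 × 10^-34 J·s) / √(2 × 9.11 × 10^-31 kg × 2.174 × 10^-17 J)
λ = 1.05 × 10^-10 m

Comparison:
- Atomic scale (10⁻¹⁰ m): λ is 1.1× this size
- Nuclear scale (10⁻¹⁵ m): λ is 1.1e+05× this size

The wavelength is larger than typical atomic dimensions (~1 Å).

This wavelength is significant for atomic-scale phenomena like electron diffraction from crystal lattices.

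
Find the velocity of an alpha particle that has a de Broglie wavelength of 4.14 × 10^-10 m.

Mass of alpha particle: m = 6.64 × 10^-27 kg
2.41 × 10^2 m/s

From the de Broglie relation λ = h/(mv), we solve for v:

v = h/(mλ)
v = (6.626 × 10^-34 J·s) / (6.64 × 10^-27 kg × 4.14 × 10^-10 m)
v = 2.41 × 10^2 m/s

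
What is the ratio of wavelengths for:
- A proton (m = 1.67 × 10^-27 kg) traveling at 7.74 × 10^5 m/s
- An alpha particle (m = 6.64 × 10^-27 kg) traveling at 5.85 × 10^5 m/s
λ₁/λ₂ = 3.01

Using λ = h/(mv):

λ₁ = h/(m₁v₁) = 5.13 × 10^-13 m
λ₂ = h/(m₂v₂) = 1.71 × 10^-13 m

Ratio λ₁/λ₂ = (m₂v₂)/(m₁v₁)
         = (6.64 × 10^-27 kg × 5.85 × 10^5 m/s) / (1.67 × 10^-27 kg × 7.74 × 10^5 m/s)
         = 3.01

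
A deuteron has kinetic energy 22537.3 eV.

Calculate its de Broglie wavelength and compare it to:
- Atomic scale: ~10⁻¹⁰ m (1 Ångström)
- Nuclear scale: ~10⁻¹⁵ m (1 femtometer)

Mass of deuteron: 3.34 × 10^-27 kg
λ = 1.35 × 10^-13 m, which is between nuclear and atomic scales.

Using λ = h/√(2mKE):

KE = 22537.3 eV = 3.611 × 10^-15 J

λ = h/√(2mKE)
λ = (6.626 × 10^-34 J·s) / √(2 × 3.34 × 10^-27 kg × 3.611 × 10^-15 J)
λ = 1.35 × 10^-13 m

Comparison:
- Atomic scale (10⁻¹⁰ m): λ is 0.0013× this size
- Nuclear scale (10⁻¹⁵ m): λ is 1.3e+02× this size

The wavelength is between nuclear and atomic scales.

This wavelength is appropriate for probing atomic structure but too large for nuclear physics experiments.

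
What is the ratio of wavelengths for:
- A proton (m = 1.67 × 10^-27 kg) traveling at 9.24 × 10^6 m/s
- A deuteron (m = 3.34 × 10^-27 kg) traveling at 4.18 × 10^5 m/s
λ₁/λ₂ = 0.0905

Using λ = h/(mv):

λ₁ = h/(m₁v₁) = 4.29 × 10^-14 m
λ₂ = h/(m₂v₂) = 4.75 × 10^-13 m

Ratio λ₁/λ₂ = (m₂v₂)/(m₁v₁)
         = (3.34 × 10^-27 kg × 4.18 × 10^5 m/s) / (1.67 × 10^-27 kg × 9.24 × 10^6 m/s)
         = 0.0905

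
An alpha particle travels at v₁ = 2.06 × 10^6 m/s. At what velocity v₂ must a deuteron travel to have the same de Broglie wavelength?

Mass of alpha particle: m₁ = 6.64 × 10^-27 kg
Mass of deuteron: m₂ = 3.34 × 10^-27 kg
v₂ = 4.10 × 10^6 m/s

For equal de Broglie wavelengths: λ₁ = λ₂

h/(m₁v₁) = h/(m₂v₂)
m₁v₁ = m₂v₂
v₂ = v₁ · (m₁/m₂)

v₂ = 2.06 × 10^6 m/s × (6.64 × 10^-27 kg / 3.34 × 10^-27 kg)
v₂ = 4.10 × 10^6 m/s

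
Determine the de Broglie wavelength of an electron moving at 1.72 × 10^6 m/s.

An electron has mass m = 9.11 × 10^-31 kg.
4.23 × 10^-10 m

Using the de Broglie relation λ = h/(mv):

λ = h/(mv)
λ = (6.626 × 10^-34 J·s) / (9.11 × 10^-31 kg × 1.72 × 10^6 m/s)
λ = 4.23 × 10^-10 m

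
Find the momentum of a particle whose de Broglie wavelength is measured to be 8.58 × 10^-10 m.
7.72 × 10^-25 kg·m/s

From the de Broglie relation λ = h/p, we solve for p:

p = h/λ
p = (6.626 × 10^-34 J·s) / (8.58 × 10^-10 m)
p = 7.72 × 10^-25 kg·m/s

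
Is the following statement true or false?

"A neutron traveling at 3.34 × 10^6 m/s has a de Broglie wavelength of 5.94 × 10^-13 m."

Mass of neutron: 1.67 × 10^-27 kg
False

The claim is incorrect.

Using λ = h/(mv):
λ = (6.626 × 10^-34 J·s) / (1.67 × 10^-27 kg × 3.34 × 10^6 m/s)
λ = 1.19 × 10^-13 m

The actual wavelength differs from the claimed 5.94 × 10^-13 m.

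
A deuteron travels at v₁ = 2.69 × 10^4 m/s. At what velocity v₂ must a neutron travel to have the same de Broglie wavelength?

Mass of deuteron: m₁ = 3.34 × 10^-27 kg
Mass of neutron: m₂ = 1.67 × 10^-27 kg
v₂ = 5.38 × 10^4 m/s

For equal de Broglie wavelengths: λ₁ = λ₂

h/(m₁v₁) = h/(m₂v₂)
m₁v₁ = m₂v₂
v₂ = v₁ · (m₁/m₂)

v₂ = 2.69 × 10^4 m/s × (3.34 × 10^-27 kg / 1.67 × 10^-27 kg)
v₂ = 5.38 × 10^4 m/s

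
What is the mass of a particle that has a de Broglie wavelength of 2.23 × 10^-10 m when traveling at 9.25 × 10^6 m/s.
3.21 × 10^-31 kg

From the de Broglie relation λ = h/(mv), we solve for m:

m = h/(λv)
m = (6.626 × 10^-34 J·s) / (2.23 × 10^-10 m × 9.25 × 10^6 m/s)
m = 3.21 × 10^-31 kg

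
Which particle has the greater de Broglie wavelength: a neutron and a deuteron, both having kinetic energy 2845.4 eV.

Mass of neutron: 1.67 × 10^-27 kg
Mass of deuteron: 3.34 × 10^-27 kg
The neutron has the longer wavelength.

Using λ = h/√(2mKE):

For neutron: λ₁ = h/√(2m₁KE) = 5.37 × 10^-13 m
For deuteron: λ₂ = h/√(2m₂KE) = 3.80 × 10^-13 m

Since λ ∝ 1/√m at constant kinetic energy, the lighter particle has the longer wavelength.

The neutron has the longer de Broglie wavelength.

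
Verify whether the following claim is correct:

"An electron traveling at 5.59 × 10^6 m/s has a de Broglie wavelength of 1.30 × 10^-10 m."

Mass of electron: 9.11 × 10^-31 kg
True

The claim is correct.

Using λ = h/(mv):
λ = (6.626 × 10^-34 J·s) / (9.11 × 10^-31 kg × 5.59 × 10^6 m/s)
λ = 1.30 × 10^-10 m

This matches the claimed value.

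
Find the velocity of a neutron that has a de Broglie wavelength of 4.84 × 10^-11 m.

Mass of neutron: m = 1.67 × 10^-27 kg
8.20 × 10^3 m/s

From the de Broglie relation λ = h/(mv), we solve for v:

v = h/(mλ)
v = (6.626 × 10^-34 J·s) / (1.67 × 10^-27 kg × 4.84 × 10^-11 m)
v = 8.20 × 10^3 m/s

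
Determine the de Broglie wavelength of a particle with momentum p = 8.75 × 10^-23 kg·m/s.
7.57 × 10^-12 m

Using the de Broglie relation λ = h/p:

λ = h/p
λ = (6.626 × 10^-34 J·s) / (8.75 × 10^-23 kg·m/s)
λ = 7.57 × 10^-12 m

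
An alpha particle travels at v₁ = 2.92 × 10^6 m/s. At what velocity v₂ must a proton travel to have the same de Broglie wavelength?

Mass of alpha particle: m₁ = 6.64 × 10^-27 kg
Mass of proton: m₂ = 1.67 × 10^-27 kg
v₂ = 1.16 × 10^7 m/s

For equal de Broglie wavelengths: λ₁ = λ₂

h/(m₁v₁) = h/(m₂v₂)
m₁v₁ = m₂v₂
v₂ = v₁ · (m₁/m₂)

v₂ = 2.92 × 10^6 m/s × (6.64 × 10^-27 kg / 1.67 × 10^-27 kg)
v₂ = 1.16 × 10^7 m/s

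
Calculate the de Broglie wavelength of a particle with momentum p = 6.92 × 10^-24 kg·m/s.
9.58 × 10^-11 m

Using the de Broglie relation λ = h/p:

λ = h/p
λ = (6.626 × 10^-34 J·s) / (6.92 × 10^-24 kg·m/s)
λ = 9.58 × 10^-11 m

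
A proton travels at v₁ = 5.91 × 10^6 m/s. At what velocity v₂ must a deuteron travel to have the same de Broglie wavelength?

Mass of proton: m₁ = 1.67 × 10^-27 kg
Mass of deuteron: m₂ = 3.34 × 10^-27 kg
v₂ = 2.96 × 10^6 m/s

For equal de Broglie wavelengths: λ₁ = λ₂

h/(m₁v₁) = h/(m₂v₂)
m₁v₁ = m₂v₂
v₂ = v₁ · (m₁/m₂)

v₂ = 5.91 × 10^6 m/s × (1.67 × 10^-27 kg / 3.34 × 10^-27 kg)
v₂ = 2.96 × 10^6 m/s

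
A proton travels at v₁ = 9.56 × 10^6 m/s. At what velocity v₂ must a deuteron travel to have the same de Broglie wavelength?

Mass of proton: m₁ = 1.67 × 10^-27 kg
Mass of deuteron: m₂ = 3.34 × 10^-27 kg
v₂ = 4.78 × 10^6 m/s

For equal de Broglie wavelengths: λ₁ = λ₂

h/(m₁v₁) = h/(m₂v₂)
m₁v₁ = m₂v₂
v₂ = v₁ · (m₁/m₂)

v₂ = 9.56 × 10^6 m/s × (1.67 × 10^-27 kg / 3.34 × 10^-27 kg)
v₂ = 4.78 × 10^6 m/s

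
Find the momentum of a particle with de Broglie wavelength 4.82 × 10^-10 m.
1.37 × 10^-24 kg·m/s

From the de Broglie relation λ = h/p, we solve for p:

p = h/λ
p = (6.626 × 10^-34 J·s) / (4.82 × 10^-10 m)
p = 1.37 × 10^-24 kg·m/s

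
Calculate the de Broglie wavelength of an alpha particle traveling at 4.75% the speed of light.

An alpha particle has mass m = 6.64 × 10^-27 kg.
7.01 × 10^-15 m

Using the de Broglie relation λ = h/(mv):

v = 4.75% × c = 1.424 × 10^7 m/s

λ = h/(mv)
λ = (6.626 × 10^-34 J·s) / (6.64 × 10^-27 kg × 1.424 × 10^7 m/s)
λ = 7.01 × 10^-15 m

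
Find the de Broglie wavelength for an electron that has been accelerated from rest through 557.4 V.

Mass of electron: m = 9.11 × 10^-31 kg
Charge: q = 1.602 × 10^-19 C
5.19 × 10^-11 m

When a particle is accelerated through voltage V, it gains kinetic energy KE = qV.

The de Broglie wavelength is then λ = h/√(2mqV):

λ = h/√(2mqV)
λ = (6.626 × 10^-34 J·s) / √(2 × 9.11 × 10^-31 kg × 1.602 × 10^-19 C × 557.4 V)
λ = 5.19 × 10^-11 m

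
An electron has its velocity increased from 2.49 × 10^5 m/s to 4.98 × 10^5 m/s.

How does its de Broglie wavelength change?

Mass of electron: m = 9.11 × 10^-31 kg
The wavelength decreases by a factor of 2.

Using λ = h/(mv):

Initial wavelength: λ₁ = h/(mv₁) = 2.92 × 10^-9 m
Final wavelength: λ₂ = h/(mv₂) = 1.46 × 10^-9 m

Since λ ∝ 1/v, when velocity increases by a factor of 2, the wavelength decreases by a factor of 2.

λ₂/λ₁ = v₁/v₂ = 1/2

The wavelength decreases by a factor of 2.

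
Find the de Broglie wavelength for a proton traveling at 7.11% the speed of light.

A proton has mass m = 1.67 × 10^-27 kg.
1.86 × 10^-14 m

Using the de Broglie relation λ = h/(mv):

v = 7.11% × c = 2.132 × 10^7 m/s

λ = h/(mv)
λ = (6.626 × 10^-34 J·s) / (1.67 × 10^-27 kg × 2.132 × 10^7 m/s)
λ = 1.86 × 10^-14 m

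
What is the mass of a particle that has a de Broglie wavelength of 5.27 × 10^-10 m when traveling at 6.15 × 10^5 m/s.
2.04 × 10^-30 kg

From the de Broglie relation λ = h/(mv), we solve for m:

m = h/(λv)
m = (6.626 × 10^-34 J·s) / (5.27 × 10^-10 m × 6.15 × 10^5 m/s)
m = 2.04 × 10^-30 kg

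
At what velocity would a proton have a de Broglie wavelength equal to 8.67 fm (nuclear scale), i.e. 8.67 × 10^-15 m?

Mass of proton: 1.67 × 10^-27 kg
4.58 × 10^7 m/s

From λ = h/(mv), solve for v:

v = h/(mλ)
v = (6.626 × 10^-34 J·s) / (1.67 × 10^-27 kg × 8.67 × 10^-15 m)
v = 4.58 × 10^7 m/s

Note: This velocity is 15.3% of the speed of light, so relativistic corrections would be needed for a more accurate calculation.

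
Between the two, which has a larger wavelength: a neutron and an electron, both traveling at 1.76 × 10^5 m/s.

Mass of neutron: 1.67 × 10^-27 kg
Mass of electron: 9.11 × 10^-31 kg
The electron has the longer wavelength.

Using λ = h/(mv), since both particles have the same velocity, the wavelength depends only on mass.

For neutron: λ₁ = h/(m₁v) = 2.25 × 10^-12 m
For electron: λ₂ = h/(m₂v) = 4.13 × 10^-9 m

Since λ ∝ 1/m at constant velocity, the lighter particle has the longer wavelength.

The electron has the longer de Broglie wavelength.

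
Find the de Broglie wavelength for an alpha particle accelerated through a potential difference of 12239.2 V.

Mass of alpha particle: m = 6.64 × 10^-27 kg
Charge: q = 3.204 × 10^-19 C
9.18 × 10^-14 m

When a particle is accelerated through voltage V, it gains kinetic energy KE = qV.

The de Broglie wavelength is then λ = h/√(2mqV):

λ = h/√(2mqV)
λ = (6.626 × 10^-34 J·s) / √(2 × 6.64 × 10^-27 kg × 3.204 × 10^-19 C × 12239.2 V)
λ = 9.18 × 10^-14 m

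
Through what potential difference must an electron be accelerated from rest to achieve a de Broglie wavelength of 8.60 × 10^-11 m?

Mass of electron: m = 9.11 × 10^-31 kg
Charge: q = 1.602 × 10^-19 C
203 V

From λ = h/√(2mqV), we solve for V:

λ² = h²/(2mqV)
V = h²/(2mqλ²)
V = (6.626 × 10^-34 J·s)² / (2 × 9.11 × 10^-31 kg × 1.602 × 10^-19 C × (8.60 × 10^-11 m)²)
V = 203 V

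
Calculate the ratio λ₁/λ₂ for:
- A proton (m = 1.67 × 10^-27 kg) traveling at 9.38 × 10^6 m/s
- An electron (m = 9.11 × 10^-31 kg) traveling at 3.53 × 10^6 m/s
λ₁/λ₂ = 2.05 × 10^-4

Using λ = h/(mv):

λ₁ = h/(m₁v₁) = 4.23 × 10^-14 m
λ₂ = h/(m₂v₂) = 2.06 × 10^-10 m

Ratio λ₁/λ₂ = (m₂v₂)/(m₁v₁)
         = (9.11 × 10^-31 kg × 3.53 × 10^6 m/s) / (1.67 × 10^-27 kg × 9.38 × 10^6 m/s)
         = 2.05 × 10^-4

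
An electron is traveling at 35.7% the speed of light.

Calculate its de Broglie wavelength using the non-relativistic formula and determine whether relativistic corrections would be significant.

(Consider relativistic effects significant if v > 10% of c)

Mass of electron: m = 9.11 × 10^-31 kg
Yes, relativistic corrections are needed.

Using the non-relativistic de Broglie formula λ = h/(mv):

v = 35.7% × c = 1.070 × 10^8 m/s

λ = h/(mv)
λ = (6.626 × 10^-34 J·s) / (9.11 × 10^-31 kg × 1.070 × 10^8 m/s)
λ = 6.80 × 10^-12 m

Since v = 35.7% of c > 10% of c, relativistic corrections ARE significant and the actual wavelength would differ from this non-relativistic estimate.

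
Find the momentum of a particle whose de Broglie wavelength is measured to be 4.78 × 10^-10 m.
1.39 × 10^-24 kg·m/s

From the de Broglie relation λ = h/p, we solve for p:

p = h/λ
p = (6.626 × 10^-34 J·s) / (4.78 × 10^-10 m)
p = 1.39 × 10^-24 kg·m/s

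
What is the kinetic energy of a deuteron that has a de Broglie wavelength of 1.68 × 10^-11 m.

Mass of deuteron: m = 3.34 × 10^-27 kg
2.33 × 10^-19 J (or 1.45 eV)

From λ = h/√(2mKE), we solve for KE:

λ² = h²/(2mKE)
KE = h²/(2mλ²)
KE = (6.626 × 10^-34 J·s)² / (2 × 3.34 × 10^-27 kg × (1.68 × 10^-11 m)²)
KE = 2.33 × 10^-19 J
KE = 1.45 eV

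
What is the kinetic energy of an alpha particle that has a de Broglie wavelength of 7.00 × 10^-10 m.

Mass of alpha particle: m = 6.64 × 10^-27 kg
6.75 × 10^-23 J (or 4.21 × 10^-4 eV)

From λ = h/√(2mKE), we solve for KE:

λ² = h²/(2mKE)
KE = h²/(2mλ²)
KE = (6.626 × 10^-34 J·s)² / (2 × 6.64 × 10^-27 kg × (7.00 × 10^-10 m)²)
KE = 6.75 × 10^-23 J
KE = 4.21 × 10^-4 eV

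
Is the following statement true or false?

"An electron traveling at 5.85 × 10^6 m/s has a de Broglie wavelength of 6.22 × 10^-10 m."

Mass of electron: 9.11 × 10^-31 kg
False

The claim is incorrect.

Using λ = h/(mv):
λ = (6.626 × 10^-34 J·s) / (9.11 × 10^-31 kg × 5.85 × 10^6 m/s)
λ = 1.24 × 10^-10 m

The actual wavelength differs from the claimed 6.22 × 10^-10 m.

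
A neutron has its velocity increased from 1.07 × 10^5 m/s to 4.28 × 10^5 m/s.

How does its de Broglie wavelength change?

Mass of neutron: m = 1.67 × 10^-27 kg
The wavelength decreases by a factor of 4.

Using λ = h/(mv):

Initial wavelength: λ₁ = h/(mv₁) = 3.71 × 10^-12 m
Final wavelength: λ₂ = h/(mv₂) = 9.27 × 10^-13 m

Since λ ∝ 1/v, when velocity increases by a factor of 4, the wavelength decreases by a factor of 4.

λ₂/λ₁ = v₁/v₂ = 1/4

The wavelength decreases by a factor of 4.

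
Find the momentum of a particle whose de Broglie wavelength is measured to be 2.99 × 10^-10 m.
2.22 × 10^-24 kg·m/s

From the de Broglie relation λ = h/p, we solve for p:

p = h/λ
p = (6.626 × 10^-34 J·s) / (2.99 × 10^-10 m)
p = 2.22 × 10^-24 kg·m/s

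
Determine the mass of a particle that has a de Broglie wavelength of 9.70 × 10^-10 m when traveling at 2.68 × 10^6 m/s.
2.55 × 10^-31 kg

From the de Broglie relation λ = h/(mv), we solve for m:

m = h/(λv)
m = (6.626 × 10^-34 J·s) / (9.70 × 10^-10 m × 2.68 × 10^6 m/s)
m = 2.55 × 10^-31 kg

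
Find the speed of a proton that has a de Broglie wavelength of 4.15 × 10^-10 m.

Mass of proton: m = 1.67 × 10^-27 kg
9.56 × 10^2 m/s

From the de Broglie relation λ = h/(mv), we solve for v:

v = h/(mλ)
v = (6.626 × 10^-34 J·s) / (1.67 × 10^-27 kg × 4.15 × 10^-10 m)
v = 9.56 × 10^2 m/s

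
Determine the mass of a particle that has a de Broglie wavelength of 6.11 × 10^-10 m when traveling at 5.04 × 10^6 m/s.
2.15 × 10^-31 kg

From the de Broglie relation λ = h/(mv), we solve for m:

m = h/(λv)
m = (6.626 × 10^-34 J·s) / (6.11 × 10^-10 m × 5.04 × 10^6 m/s)
m = 2.15 × 10^-31 kg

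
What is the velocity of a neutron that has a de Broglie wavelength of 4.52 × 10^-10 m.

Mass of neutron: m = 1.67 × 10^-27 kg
8.78 × 10^2 m/s

From the de Broglie relation λ = h/(mv), we solve for v:

v = h/(mλ)
v = (6.626 × 10^-34 J·s) / (1.67 × 10^-27 kg × 4.52 × 10^-10 m)
v = 8.78 × 10^2 m/s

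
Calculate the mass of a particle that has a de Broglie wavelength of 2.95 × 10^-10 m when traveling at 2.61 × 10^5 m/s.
8.61 × 10^-30 kg

From the de Broglie relation λ = h/(mv), we solve for m:

m = h/(λv)
m = (6.626 × 10^-34 J·s) / (2.95 × 10^-10 m × 2.61 × 10^5 m/s)
m = 8.61 × 10^-30 kg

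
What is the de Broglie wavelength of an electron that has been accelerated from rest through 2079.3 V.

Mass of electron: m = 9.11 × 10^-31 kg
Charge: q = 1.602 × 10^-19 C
2.69 × 10^-11 m

When a particle is accelerated through voltage V, it gains kinetic energy KE = qV.

The de Broglie wavelength is then λ = h/√(2mqV):

λ = h/√(2mqV)
λ = (6.626 × 10^-34 J·s) / √(2 × 9.11 × 10^-31 kg × 1.602 × 10^-19 C × 2079.3 V)
λ = 2.69 × 10^-11 m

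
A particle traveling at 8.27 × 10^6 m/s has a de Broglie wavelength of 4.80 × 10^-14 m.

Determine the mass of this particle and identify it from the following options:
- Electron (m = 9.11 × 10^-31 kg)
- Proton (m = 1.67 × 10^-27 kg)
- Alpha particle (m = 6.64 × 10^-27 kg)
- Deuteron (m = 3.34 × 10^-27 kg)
The particle is a proton.

From λ = h/(mv), solve for mass:

m = h/(λv)
m = (6.626 × 10^-34 J·s) / (4.80 × 10^-14 m × 8.27 × 10^6 m/s)
m = 1.67 × 10^-27 kg

Comparing with the listed masses, this is closest to a proton.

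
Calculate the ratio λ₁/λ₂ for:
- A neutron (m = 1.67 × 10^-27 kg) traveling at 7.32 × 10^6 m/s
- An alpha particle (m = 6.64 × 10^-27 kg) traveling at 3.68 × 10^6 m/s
λ₁/λ₂ = 2.00

Using λ = h/(mv):

λ₁ = h/(m₁v₁) = 5.42 × 10^-14 m
λ₂ = h/(m₂v₂) = 2.71 × 10^-14 m

Ratio λ₁/λ₂ = (m₂v₂)/(m₁v₁)
         = (6.64 × 10^-27 kg × 3.68 × 10^6 m/s) / (1.67 × 10^-27 kg × 7.32 × 10^6 m/s)
         = 2.00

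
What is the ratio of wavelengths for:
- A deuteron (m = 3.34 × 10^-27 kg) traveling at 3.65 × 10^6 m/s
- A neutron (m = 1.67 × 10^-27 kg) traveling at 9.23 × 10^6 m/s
λ₁/λ₂ = 1.26

Using λ = h/(mv):

λ₁ = h/(m₁v₁) = 5.44 × 10^-14 m
λ₂ = h/(m₂v₂) = 4.30 × 10^-14 m

Ratio λ₁/λ₂ = (m₂v₂)/(m₁v₁)
         = (1.67 × 10^-27 kg × 9.23 × 10^6 m/s) / (3.34 × 10^-27 kg × 3.65 × 10^6 m/s)
         = 1.26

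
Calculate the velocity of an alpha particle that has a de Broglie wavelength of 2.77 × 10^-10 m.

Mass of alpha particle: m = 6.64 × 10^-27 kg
3.60 × 10^2 m/s

From the de Broglie relation λ = h/(mv), we solve for v:

v = h/(mλ)
v = (6.626 × 10^-34 J·s) / (6.64 × 10^-27 kg × 2.77 × 10^-10 m)
v = 3.60 × 10^2 m/s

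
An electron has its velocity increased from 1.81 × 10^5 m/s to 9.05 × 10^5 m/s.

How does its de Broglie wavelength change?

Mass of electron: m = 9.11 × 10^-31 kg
The wavelength decreases by a factor of 5.

Using λ = h/(mv):

Initial wavelength: λ₁ = h/(mv₁) = 4.02 × 10^-9 m
Final wavelength: λ₂ = h/(mv₂) = 8.04 × 10^-10 m

Since λ ∝ 1/v, when velocity increases by a factor of 5, the wavelength decreases by a factor of 5.

λ₂/λ₁ = v₁/v₂ = 1/5

The wavelength decreases by a factor of 5.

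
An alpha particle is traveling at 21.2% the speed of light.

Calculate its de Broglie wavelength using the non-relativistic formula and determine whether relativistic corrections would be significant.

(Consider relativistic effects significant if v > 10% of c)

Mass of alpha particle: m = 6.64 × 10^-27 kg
Yes, relativistic corrections are needed.

Using the non-relativistic de Broglie formula λ = h/(mv):

v = 21.2% × c = 6.356 × 10^7 m/s

λ = h/(mv)
λ = (6.626 × 10^-34 J·s) / (6.64 × 10^-27 kg × 6.356 × 10^7 m/s)
λ = 1.57 × 10^-15 m

Since v = 21.2% of c > 10% of c, relativistic corrections ARE significant and the actual wavelength would differ from this non-relativistic estimate.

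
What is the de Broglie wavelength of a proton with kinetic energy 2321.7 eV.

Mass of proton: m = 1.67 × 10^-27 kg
5.94 × 10^-13 m

Using λ = h/√(2mKE):

First convert KE to Joules: KE = 2321.7 eV = 3.720 × 10^-16 J

λ = h/√(2mKE)
λ = (6.626 × 10^-34 J·s) / √(2 × 1.67 × 10^-27 kg × 3.720 × 10^-16 J)
λ = 5.94 × 10^-13 m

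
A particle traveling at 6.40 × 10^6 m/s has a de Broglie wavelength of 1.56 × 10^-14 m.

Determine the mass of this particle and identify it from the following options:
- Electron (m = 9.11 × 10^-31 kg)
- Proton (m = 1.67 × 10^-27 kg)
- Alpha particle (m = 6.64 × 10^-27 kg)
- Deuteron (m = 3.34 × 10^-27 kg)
The particle is an alpha particle.

From λ = h/(mv), solve for mass:

m = h/(λv)
m = (6.626 × 10^-34 J·s) / (1.56 × 10^-14 m × 6.40 × 10^6 m/s)
m = 6.64 × 10^-27 kg

Comparing with the listed masses, this is closest to an alpha particle.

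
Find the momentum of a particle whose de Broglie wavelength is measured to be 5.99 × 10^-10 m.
1.11 × 10^-24 kg·m/s

From the de Broglie relation λ = h/p, we solve for p:

p = h/λ
p = (6.626 × 10^-34 J·s) / (5.99 × 10^-10 m)
p = 1.11 × 10^-24 kg·m/s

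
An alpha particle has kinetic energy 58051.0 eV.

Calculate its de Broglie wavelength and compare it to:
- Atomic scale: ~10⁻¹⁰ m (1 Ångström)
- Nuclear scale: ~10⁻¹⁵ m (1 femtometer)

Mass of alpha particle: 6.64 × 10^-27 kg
λ = 5.96 × 10^-14 m, which is between nuclear and atomic scales.

Using λ = h/√(2mKE):

KE = 58051.0 eV = 9.301 × 10^-15 J

λ = h/√(2mKE)
λ = (6.626 × 10^-34 J·s) / √(2 × 6.64 × 10^-27 kg × 9.301 × 10^-15 J)
λ = 5.96 × 10^-14 m

Comparison:
- Atomic scale (10⁻¹⁰ m): λ is 0.0006× this size
- Nuclear scale (10⁻¹⁵ m): λ is 60× this size

The wavelength is between nuclear and atomic scales.

This wavelength is appropriate for probing atomic structure but too large for nuclear physics experiments.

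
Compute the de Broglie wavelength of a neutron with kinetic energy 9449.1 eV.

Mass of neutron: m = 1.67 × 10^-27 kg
2.95 × 10^-13 m

Using λ = h/√(2mKE):

First convert KE to Joules: KE = 9449.1 eV = 1.514 × 10^-15 J

λ = h/√(2mKE)
λ = (6.626 × 10^-34 J·s) / √(2 × 1.67 × 10^-27 kg × 1.514 × 10^-15 J)
λ = 2.95 × 10^-13 m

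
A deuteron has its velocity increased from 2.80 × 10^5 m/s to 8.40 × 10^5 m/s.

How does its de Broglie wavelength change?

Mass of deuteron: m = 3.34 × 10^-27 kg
The wavelength decreases by a factor of 3.

Using λ = h/(mv):

Initial wavelength: λ₁ = h/(mv₁) = 7.09 × 10^-13 m
Final wavelength: λ₂ = h/(mv₂) = 2.36 × 10^-13 m

Since λ ∝ 1/v, when velocity increases by a factor of 3, the wavelength decreases by a factor of 3.

λ₂/λ₁ = v₁/v₂ = 1/3

The wavelength decreases by a factor of 3.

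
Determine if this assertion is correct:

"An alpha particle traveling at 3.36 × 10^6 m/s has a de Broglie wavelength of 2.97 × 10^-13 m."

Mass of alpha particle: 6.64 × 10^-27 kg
False

The claim is incorrect.

Using λ = h/(mv):
λ = (6.626 × 10^-34 J·s) / (6.64 × 10^-27 kg × 3.36 × 10^6 m/s)
λ = 2.97 × 10^-14 m

The actual wavelength differs from the claimed 2.97 × 10^-13 m.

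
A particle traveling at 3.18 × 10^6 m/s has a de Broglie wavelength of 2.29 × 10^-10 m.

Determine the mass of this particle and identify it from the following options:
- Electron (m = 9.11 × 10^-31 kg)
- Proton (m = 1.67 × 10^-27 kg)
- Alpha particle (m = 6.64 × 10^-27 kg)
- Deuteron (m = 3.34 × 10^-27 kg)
The particle is an electron.

From λ = h/(mv), solve for mass:

m = h/(λv)
m = (6.626 × 10^-34 J·s) / (2.29 × 10^-10 m × 3.18 × 10^6 m/s)
m = 9.10 × 10^-31 kg

Comparing with the listed masses, this is closest to an electron.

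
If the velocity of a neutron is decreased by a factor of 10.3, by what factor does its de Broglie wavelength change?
The wavelength increases by a factor of 10.3.

From λ = h/(mv), the wavelength is inversely proportional to velocity:

λ ∝ 1/v

If v → v/10.3, then λ → 10.3λ

When velocity is decreased by a factor of 10.3, the wavelength increases by a factor of 10.3.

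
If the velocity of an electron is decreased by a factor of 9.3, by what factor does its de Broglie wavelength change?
The wavelength increases by a factor of 9.3.

From λ = h/(mv), the wavelength is inversely proportional to velocity:

λ ∝ 1/v

If v → v/9.3, then λ → 9.3λ

When velocity is decreased by a factor of 9.3, the wavelength increases by a factor of 9.3.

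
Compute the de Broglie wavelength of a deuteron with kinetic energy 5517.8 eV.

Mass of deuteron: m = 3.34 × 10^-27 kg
2.73 × 10^-13 m

Using λ = h/√(2mKE):

First convert KE to Joules: KE = 5517.8 eV = 8.840 × 10^-16 J

λ = h/√(2mKE)
λ = (6.626 × 10^-34 J·s) / √(2 × 3.34 × 10^-27 kg × 8.840 × 10^-16 J)
λ = 2.73 × 10^-13 m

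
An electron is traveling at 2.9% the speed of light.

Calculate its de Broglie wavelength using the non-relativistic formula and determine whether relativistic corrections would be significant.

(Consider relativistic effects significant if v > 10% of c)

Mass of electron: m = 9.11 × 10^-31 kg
No, relativistic corrections are not needed.

Using the non-relativistic de Broglie formula λ = h/(mv):

v = 2.9% × c = 8.694 × 10^6 m/s

λ = h/(mv)
λ = (6.626 × 10^-34 J·s) / (9.11 × 10^-31 kg × 8.694 × 10^6 m/s)
λ = 8.37 × 10^-11 m

Since v = 2.9% of c < 10% of c, relativistic corrections are NOT significant and this non-relativistic result is a good approximation.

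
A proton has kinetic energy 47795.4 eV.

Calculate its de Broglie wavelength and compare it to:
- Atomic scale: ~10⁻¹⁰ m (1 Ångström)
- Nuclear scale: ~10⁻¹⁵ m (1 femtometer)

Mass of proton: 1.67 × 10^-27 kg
λ = 1.31 × 10^-13 m, which is between nuclear and atomic scales.

Using λ = h/√(2mKE):

KE = 47795.4 eV = 7.658 × 10^-15 J

λ = h/√(2mKE)
λ = (6.626 × 10^-34 J·s) / √(2 × 1.67 × 10^-27 kg × 7.658 × 10^-15 J)
λ = 1.31 × 10^-13 m

Comparison:
- Atomic scale (10⁻¹⁰ m): λ is 0.0013× this size
- Nuclear scale (10⁻¹⁵ m): λ is 1.3e+02× this size

The wavelength is between nuclear and atomic scales.

This wavelength is appropriate for probing atomic structure but too large for nuclear physics experiments.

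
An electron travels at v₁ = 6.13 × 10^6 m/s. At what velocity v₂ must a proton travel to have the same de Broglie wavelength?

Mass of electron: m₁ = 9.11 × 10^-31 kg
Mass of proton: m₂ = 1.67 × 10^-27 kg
v₂ = 3.34 × 10^3 m/s

For equal de Broglie wavelengths: λ₁ = λ₂

h/(m₁v₁) = h/(m₂v₂)
m₁v₁ = m₂v₂
v₂ = v₁ · (m₁/m₂)

v₂ = 6.13 × 10^6 m/s × (9.11 × 10^-31 kg / 1.67 × 10^-27 kg)
v₂ = 3.34 × 10^3 m/s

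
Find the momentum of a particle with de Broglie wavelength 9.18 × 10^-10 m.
7.22 × 10^-25 kg·m/s

From the de Broglie relation λ = h/p, we solve for p:

p = h/λ
p = (6.626 × 10^-34 J·s) / (9.18 × 10^-10 m)
p = 7.22 × 10^-25 kg·m/s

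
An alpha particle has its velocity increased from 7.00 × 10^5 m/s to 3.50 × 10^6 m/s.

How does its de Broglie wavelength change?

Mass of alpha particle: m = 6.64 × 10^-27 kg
The wavelength decreases by a factor of 5.

Using λ = h/(mv):

Initial wavelength: λ₁ = h/(mv₁) = 1.43 × 10^-13 m
Final wavelength: λ₂ = h/(mv₂) = 2.85 × 10^-14 m

Since λ ∝ 1/v, when velocity increases by a factor of 5, the wavelength decreases by a factor of 5.

λ₂/λ₁ = v₁/v₂ = 1/5

The wavelength decreases by a factor of 5.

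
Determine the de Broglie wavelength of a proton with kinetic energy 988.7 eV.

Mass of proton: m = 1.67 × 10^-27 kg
9.11 × 10^-13 m

Using λ = h/√(2mKE):

First convert KE to Joules: KE = 988.7 eV = 1.584 × 10^-16 J

λ = h/√(2mKE)
λ = (6.626 × 10^-34 J·s) / √(2 × 1.67 × 10^-27 kg × 1.584 × 10^-16 J)
λ = 9.11 × 10^-13 m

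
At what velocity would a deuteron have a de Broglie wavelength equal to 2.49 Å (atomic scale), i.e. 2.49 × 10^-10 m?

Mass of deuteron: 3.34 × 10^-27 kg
7.97 × 10^2 m/s

From λ = h/(mv), solve for v:

v = h/(mλ)
v = (6.626 × 10^-34 J·s) / (3.34 × 10^-27 kg × 2.49 × 10^-10 m)
v = 7.97 × 10^2 m/s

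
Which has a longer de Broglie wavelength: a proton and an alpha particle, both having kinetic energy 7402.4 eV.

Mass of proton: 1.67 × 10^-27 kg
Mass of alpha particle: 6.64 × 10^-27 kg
The proton has the longer wavelength.

Using λ = h/√(2mKE):

For proton: λ₁ = h/√(2m₁KE) = 3.33 × 10^-13 m
For alpha particle: λ₂ = h/√(2m₂KE) = 1.67 × 10^-13 m

Since λ ∝ 1/√m at constant kinetic energy, the lighter particle has the longer wavelength.

The proton has the longer de Broglie wavelength.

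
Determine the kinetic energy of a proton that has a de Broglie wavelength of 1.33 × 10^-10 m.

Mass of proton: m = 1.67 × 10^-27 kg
7.43 × 10^-21 J (or 0.0464 eV)

From λ = h/√(2mKE), we solve for KE:

λ² = h²/(2mKE)
KE = h²/(2mλ²)
KE = (6.626 × 10^-34 J·s)² / (2 × 1.67 × 10^-27 kg × (1.33 × 10^-10 m)²)
KE = 7.43 × 10^-21 J
KE = 0.0464 eV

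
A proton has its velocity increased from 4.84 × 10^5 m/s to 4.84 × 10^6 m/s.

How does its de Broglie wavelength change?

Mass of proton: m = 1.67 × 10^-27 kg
The wavelength decreases by a factor of 10.

Using λ = h/(mv):

Initial wavelength: λ₁ = h/(mv₁) = 8.20 × 10^-13 m
Final wavelength: λ₂ = h/(mv₂) = 8.20 × 10^-14 m

Since λ ∝ 1/v, when velocity increases by a factor of 10, the wavelength decreases by a factor of 10.

λ₂/λ₁ = v₁/v₂ = 1/10

The wavelength decreases by a factor of 10.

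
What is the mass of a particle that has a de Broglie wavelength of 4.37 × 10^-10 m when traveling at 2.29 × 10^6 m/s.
6.62 × 10^-31 kg

From the de Broglie relation λ = h/(mv), we solve for m:

m = h/(λv)
m = (6.626 × 10^-34 J·s) / (4.37 × 10^-10 m × 2.29 × 10^6 m/s)
m = 6.62 × 10^-31 kg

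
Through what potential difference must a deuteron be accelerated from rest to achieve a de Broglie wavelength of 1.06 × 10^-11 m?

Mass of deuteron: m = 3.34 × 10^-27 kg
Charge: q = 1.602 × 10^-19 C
3.65 V

From λ = h/√(2mqV), we solve for V:

λ² = h²/(2mqV)
V = h²/(2mqλ²)
V = (6.626 × 10^-34 J·s)² / (2 × 3.34 × 10^-27 kg × 1.602 × 10^-19 C × (1.06 × 10^-11 m)²)
V = 3.65 V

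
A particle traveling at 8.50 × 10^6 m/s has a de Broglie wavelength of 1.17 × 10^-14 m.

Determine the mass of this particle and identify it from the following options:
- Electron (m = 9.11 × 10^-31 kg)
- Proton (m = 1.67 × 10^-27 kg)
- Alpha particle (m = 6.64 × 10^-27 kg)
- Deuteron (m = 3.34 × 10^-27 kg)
The particle is an alpha particle.

From λ = h/(mv), solve for mass:

m = h/(λv)
m = (6.626 × 10^-34 J·s) / (1.17 × 10^-14 m × 8.50 × 10^6 m/s)
m = 6.66 × 10^-27 kg

Comparing with the listed masses, this is closest to an alpha particle.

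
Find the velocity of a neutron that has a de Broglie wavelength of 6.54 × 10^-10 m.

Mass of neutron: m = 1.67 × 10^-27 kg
6.07 × 10^2 m/s

From the de Broglie relation λ = h/(mv), we solve for v:

v = h/(mλ)
v = (6.626 × 10^-34 J·s) / (1.67 × 10^-27 kg × 6.54 × 10^-10 m)
v = 6.07 × 10^2 m/s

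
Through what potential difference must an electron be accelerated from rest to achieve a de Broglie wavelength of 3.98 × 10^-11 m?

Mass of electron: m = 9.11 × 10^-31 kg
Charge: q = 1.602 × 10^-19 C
950 V

From λ = h/√(2mqV), we solve for V:

λ² = h²/(2mqV)
V = h²/(2mqλ²)
V = (6.626 × 10^-34 J·s)² / (2 × 9.11 × 10^-31 kg × 1.602 × 10^-19 C × (3.98 × 10^-11 m)²)
V = 950 V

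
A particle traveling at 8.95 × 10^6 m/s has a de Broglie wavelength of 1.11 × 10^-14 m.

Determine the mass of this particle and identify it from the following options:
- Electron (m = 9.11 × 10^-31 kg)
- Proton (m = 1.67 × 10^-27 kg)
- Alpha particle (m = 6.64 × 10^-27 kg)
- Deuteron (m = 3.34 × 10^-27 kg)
The particle is an alpha particle.

From λ = h/(mv), solve for mass:

m = h/(λv)
m = (6.626 × 10^-34 J·s) / (1.11 × 10^-14 m × 8.95 × 10^6 m/s)
m = 6.67 × 10^-27 kg

Comparing with the listed masses, this is closest to an alpha particle.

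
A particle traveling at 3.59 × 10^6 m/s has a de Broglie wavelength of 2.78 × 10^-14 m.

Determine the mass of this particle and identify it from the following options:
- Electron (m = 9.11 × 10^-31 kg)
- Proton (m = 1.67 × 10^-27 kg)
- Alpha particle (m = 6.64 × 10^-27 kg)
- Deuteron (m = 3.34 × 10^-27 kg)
The particle is an alpha particle.

From λ = h/(mv), solve for mass:

m = h/(λv)
m = (6.626 × 10^-34 J·s) / (2.78 × 10^-14 m × 3.59 × 10^6 m/s)
m = 6.64 × 10^-27 kg

Comparing with the listed masses, this is closest to an alpha particle.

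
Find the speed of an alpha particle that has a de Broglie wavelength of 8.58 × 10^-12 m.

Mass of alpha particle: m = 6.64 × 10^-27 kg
1.16 × 10^4 m/s

From the de Broglie relation λ = h/(mv), we solve for v:

v = h/(mλ)
v = (6.626 × 10^-34 J·s) / (6.64 × 10^-27 kg × 8.58 × 10^-12 m)
v = 1.16 × 10^4 m/s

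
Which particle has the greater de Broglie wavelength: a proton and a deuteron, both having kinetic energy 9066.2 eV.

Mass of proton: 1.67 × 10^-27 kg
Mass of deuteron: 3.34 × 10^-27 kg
The proton has the longer wavelength.

Using λ = h/√(2mKE):

For proton: λ₁ = h/√(2m₁KE) = 3.01 × 10^-13 m
For deuteron: λ₂ = h/√(2m₂KE) = 2.13 × 10^-13 m

Since λ ∝ 1/√m at constant kinetic energy, the lighter particle has the longer wavelength.

The proton has the longer de Broglie wavelength.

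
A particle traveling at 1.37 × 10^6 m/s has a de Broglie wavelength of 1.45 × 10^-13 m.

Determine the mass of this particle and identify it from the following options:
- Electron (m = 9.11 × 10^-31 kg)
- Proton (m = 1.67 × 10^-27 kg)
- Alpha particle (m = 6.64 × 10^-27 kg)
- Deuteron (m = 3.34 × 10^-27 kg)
The particle is a deuteron.

From λ = h/(mv), solve for mass:

m = h/(λv)
m = (6.626 × 10^-34 J·s) / (1.45 × 10^-13 m × 1.37 × 10^6 m/s)
m = 3.34 × 10^-27 kg

Comparing with the listed masses, this is closest to a deuteron.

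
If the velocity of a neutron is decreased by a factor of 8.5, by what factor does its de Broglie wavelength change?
The wavelength increases by a factor of 8.5.

From λ = h/(mv), the wavelength is inversely proportional to velocity:

λ ∝ 1/v

If v → v/8.5, then λ → 8.5λ

When velocity is decreased by a factor of 8.5, the wavelength increases by a factor of 8.5.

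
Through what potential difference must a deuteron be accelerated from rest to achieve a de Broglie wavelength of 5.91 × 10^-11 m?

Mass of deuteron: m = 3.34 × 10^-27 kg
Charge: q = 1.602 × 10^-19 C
1.17 × 10^-1 V

From λ = h/√(2mqV), we solve for V:

λ² = h²/(2mqV)
V = h²/(2mqλ²)
V = (6.626 × 10^-34 J·s)² / (2 × 3.34 × 10^-27 kg × 1.602 × 10^-19 C × (5.91 × 10^-11 m)²)
V = 1.17 × 10^-1 V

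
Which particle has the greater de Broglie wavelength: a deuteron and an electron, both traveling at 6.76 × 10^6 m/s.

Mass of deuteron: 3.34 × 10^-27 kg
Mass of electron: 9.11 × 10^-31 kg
The electron has the longer wavelength.

Using λ = h/(mv), since both particles have the same velocity, the wavelength depends only on mass.

For deuteron: λ₁ = h/(m₁v) = 2.93 × 10^-14 m
For electron: λ₂ = h/(m₂v) = 1.08 × 10^-10 m

Since λ ∝ 1/m at constant velocity, the lighter particle has the longer wavelength.

The electron has the longer de Broglie wavelength.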